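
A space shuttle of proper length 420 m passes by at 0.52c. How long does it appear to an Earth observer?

Proper length L₀ = 420 m
γ = 1/√(1 - 0.52²) = 1.171
L = L₀/γ = 420/1.171 = 358.7 m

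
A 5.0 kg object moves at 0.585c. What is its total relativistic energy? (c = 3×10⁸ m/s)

γ = 1/√(1 - 0.585²) = 1.232995
mc² = 5.0 × (3×10⁸)² = 4.500×10¹⁷ J
E = γmc² = 1.232995 × 4.500×10¹⁷ = 5.548×10¹⁷ J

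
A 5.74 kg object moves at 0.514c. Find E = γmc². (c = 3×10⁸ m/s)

γ = 1/√(1 - 0.514²) = 1.16579
mc² = 5.74 × (3×10⁸)² = 5.166×10¹⁷ J
E = γmc² = 1.16579 × 5.166×10¹⁷ = 6.022×10¹⁷ J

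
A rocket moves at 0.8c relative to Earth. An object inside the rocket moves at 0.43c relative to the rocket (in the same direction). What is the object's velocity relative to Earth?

u = (u' + v)/(1 + u'v/c²)
Numerator: 0.43 + 0.8 = 1.23
Denominator: 1 + 0.344 = 1.344
u = 1.23/1.344 = 0.9152c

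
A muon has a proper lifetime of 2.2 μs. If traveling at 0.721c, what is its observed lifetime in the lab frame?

Proper lifetime τ₀ = 2.2 μs
γ = 1/√(1 - 0.721²) = 1.443
τ = γτ₀ = 1.443 × 2.2 μs = 3.175 μs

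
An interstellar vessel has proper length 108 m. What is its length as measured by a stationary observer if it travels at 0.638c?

Proper length L₀ = 108 m
γ = 1/√(1 - 0.638²) = 1.29864
L = L₀/γ = 108/1.29864 = 83.16 m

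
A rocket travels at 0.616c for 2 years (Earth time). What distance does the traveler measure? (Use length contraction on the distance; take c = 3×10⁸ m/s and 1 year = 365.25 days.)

Earth distance: d = v × t = 0.616c × 2 yr = 1.166×10¹⁶ m
γ = 1.269
d' = d/γ = 1.166×10¹⁶/1.269 = 9.188×10¹⁵ m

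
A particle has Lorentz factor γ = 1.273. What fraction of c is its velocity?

From γ = 1/√(1 - v²/c²):
1/γ² = 1/1.273² = 0.6171
v²/c² = 1 - 0.6171 = 0.3829
v/c = √(0.3829) = 0.6188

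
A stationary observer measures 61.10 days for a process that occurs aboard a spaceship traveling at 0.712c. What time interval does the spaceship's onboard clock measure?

Dilated time Δt = 61.10 days
γ = 1/√(1 - 0.712²) = 1.4241
Δt₀ = Δt/γ = 61.10/1.4241 = 42.90 days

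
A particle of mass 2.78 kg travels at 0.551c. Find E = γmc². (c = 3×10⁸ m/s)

γ = 1/√(1 - 0.551²) = 1.1983
mc² = 2.78 × (3×10⁸)² = 2.502×10¹⁷ J
E = γmc² = 1.1983 × 2.502×10¹⁷ = 2.998×10¹⁷ J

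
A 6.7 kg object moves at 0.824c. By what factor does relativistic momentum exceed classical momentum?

p_rel = γmv, p_class = mv
Ratio = γ = 1/√(1 - 0.824²) = 1.765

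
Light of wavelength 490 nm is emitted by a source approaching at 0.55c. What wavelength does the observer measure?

β = 0.55
Wavelength Doppler factor = √(0.45/1.55) = √(0.2903) = 0.5388
λ_obs = 490 × 0.5388 = 264.0 nm (blueshift)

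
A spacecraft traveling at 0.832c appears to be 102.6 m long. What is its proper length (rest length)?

Contracted length L = 102.6 m
γ = 1/√(1 - 0.832²) = 1.8025
L₀ = γL = 1.8025 × 102.6 = 184.9 m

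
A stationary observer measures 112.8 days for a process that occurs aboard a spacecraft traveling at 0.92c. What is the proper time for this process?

Dilated time Δt = 112.8 days
γ = 1/√(1 - 0.92²) = 2.5516
Δt₀ = Δt/γ = 112.8/2.5516 = 44.21 days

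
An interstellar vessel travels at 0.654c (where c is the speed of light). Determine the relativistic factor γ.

v/c = 0.654, so (v/c)² = 0.427716
1 - (v/c)² = 0.572284
γ = 1/√(0.572284) = 1.322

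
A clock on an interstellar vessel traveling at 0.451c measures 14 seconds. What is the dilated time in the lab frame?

Proper time Δt₀ = 14 seconds
γ = 1/√(1 - 0.451²) = 1.1204
Δt = γΔt₀ = 1.1204 × 14 = 15.69 seconds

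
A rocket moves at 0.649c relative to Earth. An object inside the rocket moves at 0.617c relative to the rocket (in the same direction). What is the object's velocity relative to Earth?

u = (u' + v)/(1 + u'v/c²)
Numerator: 0.617 + 0.649 = 1.266
Denominator: 1 + 0.400433 = 1.400433
u = 1.266/1.400433 = 0.9040c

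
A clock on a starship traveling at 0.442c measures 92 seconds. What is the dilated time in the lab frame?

Proper time Δt₀ = 92 seconds
γ = 1/√(1 - 0.442²) = 1.115
Δt = γΔt₀ = 1.115 × 92 = 102.6 seconds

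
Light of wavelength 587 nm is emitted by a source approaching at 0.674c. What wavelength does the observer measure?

β = 0.674
Wavelength Doppler factor = √(0.326/1.674) = √(0.19474) = 0.4413
λ_obs = 587 × 0.4413 = 259.0 nm (blueshift)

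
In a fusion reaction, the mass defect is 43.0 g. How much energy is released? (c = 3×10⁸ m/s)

Convert mass defect: Δm = 43.0 g = 0.043 kg
E = Δm·c² = 0.043 × (3×10⁸)²
= 0.043 × 9×10¹⁶ = 3.870×10¹⁵ J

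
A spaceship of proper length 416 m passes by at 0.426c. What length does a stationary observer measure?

Proper length L₀ = 416 m
γ = 1/√(1 - 0.426²) = 1.1053
L = L₀/γ = 416/1.1053 = 376.4 m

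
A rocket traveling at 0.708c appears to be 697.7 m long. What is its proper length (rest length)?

Contracted length L = 697.7 m
γ = 1/√(1 - 0.708²) = 1.416
L₀ = γL = 1.416 × 697.7 = 987.9 m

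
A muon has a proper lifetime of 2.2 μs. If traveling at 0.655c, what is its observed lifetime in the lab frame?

Proper lifetime τ₀ = 2.2 μs
γ = 1/√(1 - 0.655²) = 1.323
τ = γτ₀ = 1.323 × 2.2 μs = 2.911 μs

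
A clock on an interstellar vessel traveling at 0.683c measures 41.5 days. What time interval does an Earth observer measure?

Proper time Δt₀ = 41.5 days
γ = 1/√(1 - 0.683²) = 1.3691
Δt = γΔt₀ = 1.3691 × 41.5 = 56.82 days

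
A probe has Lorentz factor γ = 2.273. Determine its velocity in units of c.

From γ = 1/√(1 - v²/c²):
1/γ² = 1/2.273² = 0.1936
v²/c² = 1 - 0.1936 = 0.8064
v/c = √(0.8064) = 0.8980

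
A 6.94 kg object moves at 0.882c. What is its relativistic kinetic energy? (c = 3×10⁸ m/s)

γ = 1/√(1 - 0.882²) = 2.122
γ - 1 = 1.122
KE = (γ-1)mc² = 1.122 × 6.94 × (3×10⁸)² = 7.008×10¹⁷ J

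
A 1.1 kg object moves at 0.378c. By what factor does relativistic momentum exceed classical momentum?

p_rel = γmv, p_class = mv
Ratio = γ = 1/√(1 - 0.378²) = 1.080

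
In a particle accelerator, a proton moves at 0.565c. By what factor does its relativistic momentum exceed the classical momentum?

p_rel = γmv, p_class = mv
Ratio = γ = 1/√(1 - 0.565²)
= 1/√(0.680775) = 1.212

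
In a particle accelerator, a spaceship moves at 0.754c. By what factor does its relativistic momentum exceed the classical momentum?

p_rel = γmv, p_class = mv
Ratio = γ = 1/√(1 - 0.754²)
= 1/√(0.431484) = 1.522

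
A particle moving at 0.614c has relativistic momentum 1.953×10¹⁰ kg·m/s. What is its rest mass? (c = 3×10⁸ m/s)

γ = 1/√(1 - 0.614²) = 1.2669
v = 0.614 × 3×10⁸ = 1.842×10⁸ m/s
m = p/(γv) = 1.953×10¹⁰/(1.2669 × 1.842×10⁸) = 83.69 kg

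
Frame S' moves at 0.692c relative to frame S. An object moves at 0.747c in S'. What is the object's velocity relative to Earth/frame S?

u = (u' + v)/(1 + u'v/c²)
Numerator: 0.747 + 0.692 = 1.439
Denominator: 1 + 0.516924 = 1.516924
u = 1.439/1.516924 = 0.9486c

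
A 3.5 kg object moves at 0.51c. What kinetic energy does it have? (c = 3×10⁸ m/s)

γ = 1/√(1 - 0.51²) = 1.16255
γ - 1 = 0.16255
KE = (γ-1)mc² = 0.16255 × 3.5 × (3×10⁸)² = 5.120×10¹⁶ J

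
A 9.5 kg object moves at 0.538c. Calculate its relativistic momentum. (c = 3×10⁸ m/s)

γ = 1/√(1 - 0.538²) = 1.1863
v = 0.538 × 3×10⁸ = 1.614×10⁸ m/s
p = γmv = 1.1863 × 9.5 × 1.614×10⁸ = 1.819×10⁹ kg·m/s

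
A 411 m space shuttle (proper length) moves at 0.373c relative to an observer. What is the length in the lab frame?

Proper length L₀ = 411 m
γ = 1/√(1 - 0.373²) = 1.078
L = L₀/γ = 411/1.078 = 381.3 m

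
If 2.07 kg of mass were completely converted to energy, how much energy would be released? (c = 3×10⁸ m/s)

Using E = mc²:
c² = (3×10⁸)² = 9×10¹⁶ m²/s²
E = 2.07 × 9×10¹⁶ = 1.863×10¹⁷ J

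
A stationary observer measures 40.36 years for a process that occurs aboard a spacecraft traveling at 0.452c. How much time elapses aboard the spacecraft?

Dilated time Δt = 40.36 years
γ = 1/√(1 - 0.452²) = 1.121
Δt₀ = Δt/γ = 40.36/1.121 = 36.00 years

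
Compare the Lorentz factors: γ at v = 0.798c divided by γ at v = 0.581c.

γ₁ = 1/√(1 - 0.798²) = 1.6593
γ₂ = 1/√(1 - 0.581²) = 1.2286
γ₁/γ₂ = 1.6593/1.2286 = 1.351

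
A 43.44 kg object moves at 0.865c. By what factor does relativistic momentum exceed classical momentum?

p_rel = γmv, p_class = mv
Ratio = γ = 1/√(1 - 0.865²) = 1.993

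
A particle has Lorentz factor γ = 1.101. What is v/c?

From γ = 1/√(1 - v²/c²):
1/γ² = 1/1.101² = 0.8249
v²/c² = 1 - 0.8249 = 0.1751
v/c = √(0.1751) = 0.4184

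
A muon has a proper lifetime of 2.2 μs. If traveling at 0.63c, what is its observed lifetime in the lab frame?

Proper lifetime τ₀ = 2.2 μs
γ = 1/√(1 - 0.63²) = 1.2877
τ = γτ₀ = 1.2877 × 2.2 μs = 2.833 μs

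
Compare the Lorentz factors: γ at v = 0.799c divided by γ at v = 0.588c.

γ₁ = 1/√(1 - 0.799²) = 1.663
γ₂ = 1/√(1 - 0.588²) = 1.236
γ₁/γ₂ = 1.663/1.236 = 1.345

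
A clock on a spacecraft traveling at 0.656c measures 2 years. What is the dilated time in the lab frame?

Proper time Δt₀ = 2 years
γ = 1/√(1 - 0.656²) = 1.325
Δt = γΔt₀ = 1.325 × 2 = 2.650 years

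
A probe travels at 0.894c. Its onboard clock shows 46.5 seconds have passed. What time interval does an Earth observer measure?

Proper time Δt₀ = 46.5 seconds
γ = 1/√(1 - 0.894²) = 2.232
Δt = γΔt₀ = 2.232 × 46.5 = 103.8 seconds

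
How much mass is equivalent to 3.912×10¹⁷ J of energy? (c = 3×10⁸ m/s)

From E = mc², we get m = E/c²
c² = (3×10⁸)² = 9×10¹⁶ m²/s²
m = 3.912×10¹⁷ / 9×10¹⁶ = 4.347 kg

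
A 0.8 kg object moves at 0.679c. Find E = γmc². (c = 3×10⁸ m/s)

γ = 1/√(1 - 0.679²) = 1.3621
mc² = 0.8 × (3×10⁸)² = 7.200×10¹⁶ J
E = γmc² = 1.3621 × 7.200×10¹⁶ = 9.807×10¹⁶ J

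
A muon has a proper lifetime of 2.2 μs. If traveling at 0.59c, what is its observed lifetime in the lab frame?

Proper lifetime τ₀ = 2.2 μs
γ = 1/√(1 - 0.59²) = 1.2385
τ = γτ₀ = 1.2385 × 2.2 μs = 2.725 μs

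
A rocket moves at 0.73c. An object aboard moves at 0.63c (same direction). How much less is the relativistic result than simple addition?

Classical: u' + v = 0.63 + 0.73 = 1.36c
Relativistic: u = (0.63 + 0.73)/(1 + 0.4599) = 1.36/1.4599 = 0.9316c
Difference: 1.36 - 0.9316 = 0.4284c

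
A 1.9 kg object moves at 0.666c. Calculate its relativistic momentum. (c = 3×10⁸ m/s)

γ = 1/√(1 - 0.666²) = 1.3406
v = 0.666 × 3×10⁸ = 1.998×10⁸ m/s
p = γmv = 1.3406 × 1.9 × 1.998×10⁸ = 5.089×10⁸ kg·m/s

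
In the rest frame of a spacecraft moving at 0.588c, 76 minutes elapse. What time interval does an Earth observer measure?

Proper time Δt₀ = 76 minutes
γ = 1/√(1 - 0.588²) = 1.2363
Δt = γΔt₀ = 1.2363 × 76 = 93.96 minutes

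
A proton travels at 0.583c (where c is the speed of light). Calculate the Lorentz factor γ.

v/c = 0.583, so (v/c)² = 0.339889
1 - (v/c)² = 0.660111
γ = 1/√(0.660111) = 1.231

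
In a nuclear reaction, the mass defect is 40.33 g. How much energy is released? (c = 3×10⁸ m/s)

Convert mass defect: Δm = 40.33 g = 0.04033 kg
E = Δm·c² = 0.04033 × (3×10⁸)²
= 0.04033 × 9×10¹⁶ = 3.630×10¹⁵ J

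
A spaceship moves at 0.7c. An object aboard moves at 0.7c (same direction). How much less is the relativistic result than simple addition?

Classical: u' + v = 0.7 + 0.7 = 1.4c
Relativistic: u = (0.7 + 0.7)/(1 + 0.49) = 1.4/1.49 = 0.9396c
Difference: 1.4 - 0.9396 = 0.4604c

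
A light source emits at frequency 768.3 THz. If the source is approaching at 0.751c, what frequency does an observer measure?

β = v/c = 0.751
(1+β)/(1-β) = 1.751/0.249 = 7.032
Doppler factor = √(7.032) = 2.6518
f_obs = 768.3 × 2.6518 = 2037 THz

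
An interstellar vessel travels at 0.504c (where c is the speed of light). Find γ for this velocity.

v/c = 0.504, so (v/c)² = 0.254016
1 - (v/c)² = 0.745984
γ = 1/√(0.745984) = 1.158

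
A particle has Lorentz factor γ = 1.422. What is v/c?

From γ = 1/√(1 - v²/c²):
1/γ² = 1/1.422² = 0.4945
v²/c² = 1 - 0.4945 = 0.5055
v/c = √(0.5055) = 0.7110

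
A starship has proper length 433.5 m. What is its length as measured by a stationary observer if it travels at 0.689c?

Proper length L₀ = 433.5 m
γ = 1/√(1 - 0.689²) = 1.3798
L = L₀/γ = 433.5/1.3798 = 314.2 m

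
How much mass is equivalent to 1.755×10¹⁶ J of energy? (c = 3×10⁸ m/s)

From E = mc², we get m = E/c²
c² = (3×10⁸)² = 9×10¹⁶ m²/s²
m = 1.755×10¹⁶ / 9×10¹⁶ = 0.1950 kg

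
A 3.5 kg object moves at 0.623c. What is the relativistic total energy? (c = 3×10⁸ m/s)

γ = 1/√(1 - 0.623²) = 1.2784
mc² = 3.5 × (3×10⁸)² = 3.150×10¹⁷ J
E = γmc² = 1.2784 × 3.150×10¹⁷ = 4.027×10¹⁷ J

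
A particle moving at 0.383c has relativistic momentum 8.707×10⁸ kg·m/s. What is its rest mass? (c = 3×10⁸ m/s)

γ = 1/√(1 - 0.383²) = 1.0825
v = 0.383 × 3×10⁸ = 1.149×10⁸ m/s
m = p/(γv) = 8.707×10⁸/(1.0825 × 1.149×10⁸) = 7.000 kg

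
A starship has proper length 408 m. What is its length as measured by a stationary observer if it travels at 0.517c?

Proper length L₀ = 408 m
γ = 1/√(1 - 0.517²) = 1.16824
L = L₀/γ = 408/1.16824 = 349.2 m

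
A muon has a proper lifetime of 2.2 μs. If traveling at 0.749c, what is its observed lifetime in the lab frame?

Proper lifetime τ₀ = 2.2 μs
γ = 1/√(1 - 0.749²) = 1.509
τ = γτ₀ = 1.509 × 2.2 μs = 3.320 μs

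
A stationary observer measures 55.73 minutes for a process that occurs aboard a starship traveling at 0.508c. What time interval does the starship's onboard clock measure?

Dilated time Δt = 55.73 minutes
γ = 1/√(1 - 0.508²) = 1.161
Δt₀ = Δt/γ = 55.73/1.161 = 48.00 minutes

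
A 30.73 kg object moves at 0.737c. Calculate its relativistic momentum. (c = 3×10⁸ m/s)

γ = 1/√(1 - 0.737²) = 1.4795
v = 0.737 × 3×10⁸ = 2.211×10⁸ m/s
p = γmv = 1.4795 × 30.73 × 2.211×10⁸ = 1.005×10¹⁰ kg·m/s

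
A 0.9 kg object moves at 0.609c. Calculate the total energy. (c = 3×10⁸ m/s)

γ = 1/√(1 - 0.609²) = 1.261
mc² = 0.9 × (3×10⁸)² = 8.100×10¹⁶ J
E = γmc² = 1.261 × 8.100×10¹⁶ = 1.021×10¹⁷ J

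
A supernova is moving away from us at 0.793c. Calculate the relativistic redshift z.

β = 0.793
(1+β)/(1-β) = 1.793/0.207 = 8.662
√(8.662) = 2.943
z = 2.943 - 1 = 1.943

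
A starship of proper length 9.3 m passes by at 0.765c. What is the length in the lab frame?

Proper length L₀ = 9.3 m
γ = 1/√(1 - 0.765²) = 1.55272
L = L₀/γ = 9.3/1.55272 = 5.989 m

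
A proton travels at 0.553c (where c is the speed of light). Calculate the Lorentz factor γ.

v/c = 0.553, so (v/c)² = 0.305809
1 - (v/c)² = 0.694191
γ = 1/√(0.694191) = 1.200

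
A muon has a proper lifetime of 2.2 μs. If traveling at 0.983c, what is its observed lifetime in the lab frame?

Proper lifetime τ₀ = 2.2 μs
γ = 1/√(1 - 0.983²) = 5.446
τ = γτ₀ = 5.446 × 2.2 μs = 11.98 μs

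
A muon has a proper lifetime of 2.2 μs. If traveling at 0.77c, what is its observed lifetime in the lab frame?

Proper lifetime τ₀ = 2.2 μs
γ = 1/√(1 - 0.77²) = 1.5673
τ = γτ₀ = 1.5673 × 2.2 μs = 3.448 μs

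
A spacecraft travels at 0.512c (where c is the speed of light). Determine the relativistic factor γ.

v/c = 0.512, so (v/c)² = 0.262144
1 - (v/c)² = 0.737856
γ = 1/√(0.737856) = 1.164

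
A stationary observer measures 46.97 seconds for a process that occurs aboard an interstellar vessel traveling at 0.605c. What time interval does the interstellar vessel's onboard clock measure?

Dilated time Δt = 46.97 seconds
γ = 1/√(1 - 0.605²) = 1.256
Δt₀ = Δt/γ = 46.97/1.256 = 37.40 seconds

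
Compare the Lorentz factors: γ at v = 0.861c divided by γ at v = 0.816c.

γ₁ = 1/√(1 - 0.861²) = 1.9662
γ₂ = 1/√(1 - 0.816²) = 1.7299
γ₁/γ₂ = 1.9662/1.7299 = 1.137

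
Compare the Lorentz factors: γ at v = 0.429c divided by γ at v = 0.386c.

γ₁ = 1/√(1 - 0.429²) = 1.107
γ₂ = 1/√(1 - 0.386²) = 1.084
γ₁/γ₂ = 1.107/1.084 = 1.021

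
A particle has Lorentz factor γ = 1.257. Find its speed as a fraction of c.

From γ = 1/√(1 - v²/c²):
1/γ² = 1/1.257² = 0.6329
v²/c² = 1 - 0.6329 = 0.3671
v/c = √(0.3671) = 0.6059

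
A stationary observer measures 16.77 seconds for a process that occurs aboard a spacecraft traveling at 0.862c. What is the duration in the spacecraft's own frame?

Dilated time Δt = 16.77 seconds
γ = 1/√(1 - 0.862²) = 1.9727
Δt₀ = Δt/γ = 16.77/1.9727 = 8.501 seconds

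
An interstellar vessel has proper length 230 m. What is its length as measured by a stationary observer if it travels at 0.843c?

Proper length L₀ = 230 m
γ = 1/√(1 - 0.843²) = 1.859
L = L₀/γ = 230/1.859 = 123.7 m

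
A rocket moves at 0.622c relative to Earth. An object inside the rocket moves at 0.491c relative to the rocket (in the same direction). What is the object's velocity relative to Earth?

u = (u' + v)/(1 + u'v/c²)
Numerator: 0.491 + 0.622 = 1.113
Denominator: 1 + 0.305402 = 1.305402
u = 1.113/1.305402 = 0.8526c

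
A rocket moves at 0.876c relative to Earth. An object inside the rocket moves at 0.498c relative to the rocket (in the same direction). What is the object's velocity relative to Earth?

u = (u' + v)/(1 + u'v/c²)
Numerator: 0.498 + 0.876 = 1.374
Denominator: 1 + 0.436248 = 1.436248
u = 1.374/1.436248 = 0.9567c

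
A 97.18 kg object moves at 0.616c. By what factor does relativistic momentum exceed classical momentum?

p_rel = γmv, p_class = mv
Ratio = γ = 1/√(1 - 0.616²) = 1.269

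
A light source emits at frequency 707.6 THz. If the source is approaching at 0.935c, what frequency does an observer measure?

β = v/c = 0.935
(1+β)/(1-β) = 1.935/0.065 = 29.77
Doppler factor = √(29.77) = 5.456
f_obs = 707.6 × 5.456 = 3861 THz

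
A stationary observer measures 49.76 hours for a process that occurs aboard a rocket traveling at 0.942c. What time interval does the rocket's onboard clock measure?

Dilated time Δt = 49.76 hours
γ = 1/√(1 - 0.942²) = 2.980
Δt₀ = Δt/γ = 49.76/2.980 = 16.70 hours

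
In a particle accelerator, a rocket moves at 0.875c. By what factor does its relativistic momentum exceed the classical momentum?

p_rel = γmv, p_class = mv
Ratio = γ = 1/√(1 - 0.875²)
= 1/√(0.234375) = 2.066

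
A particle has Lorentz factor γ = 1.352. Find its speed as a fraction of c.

From γ = 1/√(1 - v²/c²):
1/γ² = 1/1.352² = 0.5471
v²/c² = 1 - 0.5471 = 0.4529
v/c = √(0.4529) = 0.6730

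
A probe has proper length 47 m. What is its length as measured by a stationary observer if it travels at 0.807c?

Proper length L₀ = 47 m
γ = 1/√(1 - 0.807²) = 1.693
L = L₀/γ = 47/1.693 = 27.76 m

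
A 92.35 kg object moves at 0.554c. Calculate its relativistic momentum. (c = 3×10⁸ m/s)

γ = 1/√(1 - 0.554²) = 1.2012
v = 0.554 × 3×10⁸ = 1.662×10⁸ m/s
p = γmv = 1.2012 × 92.35 × 1.662×10⁸ = 1.844×10¹⁰ kg·m/s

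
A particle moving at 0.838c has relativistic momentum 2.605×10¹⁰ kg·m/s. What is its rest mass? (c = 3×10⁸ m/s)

γ = 1/√(1 - 0.838²) = 1.8326
v = 0.838 × 3×10⁸ = 2.514×10⁸ m/s
m = p/(γv) = 2.605×10¹⁰/(1.8326 × 2.514×10⁸) = 56.54 kg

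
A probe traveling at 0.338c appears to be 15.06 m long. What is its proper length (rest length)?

Contracted length L = 15.06 m
γ = 1/√(1 - 0.338²) = 1.0625
L₀ = γL = 1.0625 × 15.06 = 16.00 m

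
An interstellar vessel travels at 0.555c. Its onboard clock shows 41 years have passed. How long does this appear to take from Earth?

Proper time Δt₀ = 41 years
γ = 1/√(1 - 0.555²) = 1.2021
Δt = γΔt₀ = 1.2021 × 41 = 49.29 years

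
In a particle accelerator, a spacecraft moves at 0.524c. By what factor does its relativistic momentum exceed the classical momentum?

p_rel = γmv, p_class = mv
Ratio = γ = 1/√(1 - 0.524²)
= 1/√(0.725424) = 1.174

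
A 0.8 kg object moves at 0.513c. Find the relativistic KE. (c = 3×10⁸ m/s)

γ = 1/√(1 - 0.513²) = 1.165
γ - 1 = 0.1650
KE = (γ-1)mc² = 0.1650 × 0.8 × (3×10⁸)² = 1.188×10¹⁶ J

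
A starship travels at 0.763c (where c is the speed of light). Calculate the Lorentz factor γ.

v/c = 0.763, so (v/c)² = 0.582169
1 - (v/c)² = 0.417831
γ = 1/√(0.417831) = 1.547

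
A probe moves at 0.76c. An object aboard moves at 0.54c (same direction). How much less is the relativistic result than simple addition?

Classical: u' + v = 0.54 + 0.76 = 1.3c
Relativistic: u = (0.54 + 0.76)/(1 + 0.4104) = 1.3/1.4104 = 0.9217c
Difference: 1.3 - 0.9217 = 0.3783c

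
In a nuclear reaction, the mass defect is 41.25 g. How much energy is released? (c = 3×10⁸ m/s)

Convert mass defect: Δm = 41.25 g = 0.04125 kg
E = Δm·c² = 0.04125 × (3×10⁸)²
= 0.04125 × 9×10¹⁶ = 3.713×10¹⁵ J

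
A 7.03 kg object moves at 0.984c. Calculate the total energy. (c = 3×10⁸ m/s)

γ = 1/√(1 - 0.984²) = 5.613
mc² = 7.03 × (3×10⁸)² = 6.327×10¹⁷ J
E = γmc² = 5.613 × 6.327×10¹⁷ = 3.551×10¹⁸ J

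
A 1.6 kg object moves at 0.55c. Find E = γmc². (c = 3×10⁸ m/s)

γ = 1/√(1 - 0.55²) = 1.197
mc² = 1.6 × (3×10⁸)² = 1.440×10¹⁷ J
E = γmc² = 1.197 × 1.440×10¹⁷ = 1.724×10¹⁷ J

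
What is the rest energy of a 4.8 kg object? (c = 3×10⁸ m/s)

c² = (3×10⁸)² = 9.000×10¹⁶ m²/s²
E₀ = mc² = 4.8 × 9.000×10¹⁶ = 4.320×10¹⁷ J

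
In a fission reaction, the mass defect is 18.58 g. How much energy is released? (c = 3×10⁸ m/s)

Convert mass defect: Δm = 18.58 g = 0.01858 kg
E = Δm·c² = 0.01858 × (3×10⁸)²
= 0.01858 × 9×10¹⁶ = 1.672×10¹⁵ J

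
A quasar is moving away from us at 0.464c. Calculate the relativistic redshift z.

β = 0.464
(1+β)/(1-β) = 1.464/0.536 = 2.7313
√(2.7313) = 1.6527
z = 1.6527 - 1 = 0.6527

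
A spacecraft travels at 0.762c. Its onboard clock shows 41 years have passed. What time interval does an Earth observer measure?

Proper time Δt₀ = 41 years
γ = 1/√(1 - 0.762²) = 1.5442
Δt = γΔt₀ = 1.5442 × 41 = 63.31 years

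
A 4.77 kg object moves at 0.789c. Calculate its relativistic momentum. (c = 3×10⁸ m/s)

γ = 1/√(1 - 0.789²) = 1.628
v = 0.789 × 3×10⁸ = 2.367×10⁸ m/s
p = γmv = 1.628 × 4.77 × 2.367×10⁸ = 1.838×10⁹ kg·m/s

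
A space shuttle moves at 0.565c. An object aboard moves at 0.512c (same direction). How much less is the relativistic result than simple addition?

Classical: u' + v = 0.512 + 0.565 = 1.077c
Relativistic: u = (0.512 + 0.565)/(1 + 0.28928) = 1.077/1.28928 = 0.8353c
Difference: 1.077 - 0.8353 = 0.2417c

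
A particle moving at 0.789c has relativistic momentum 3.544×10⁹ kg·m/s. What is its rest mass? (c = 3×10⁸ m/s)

γ = 1/√(1 - 0.789²) = 1.6276
v = 0.789 × 3×10⁸ = 2.367×10⁸ m/s
m = p/(γv) = 3.544×10⁹/(1.6276 × 2.367×10⁸) = 9.199 kg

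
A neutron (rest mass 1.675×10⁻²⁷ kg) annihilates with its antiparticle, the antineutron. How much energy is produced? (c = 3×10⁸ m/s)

Both particles have the same rest mass, so total mass = 2m
E = 2m·c² = 2 × 1.675×10⁻²⁷ × (3×10⁸)²
= 2 × 1.675×10⁻²⁷ × 9×10¹⁶
= 3.015×10⁻¹⁰ J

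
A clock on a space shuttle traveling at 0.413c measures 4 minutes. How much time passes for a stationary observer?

Proper time Δt₀ = 4 minutes
γ = 1/√(1 - 0.413²) = 1.098
Δt = γΔt₀ = 1.098 × 4 = 4.392 minutes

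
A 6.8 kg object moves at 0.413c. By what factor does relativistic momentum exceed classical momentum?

p_rel = γmv, p_class = mv
Ratio = γ = 1/√(1 - 0.413²) = 1.098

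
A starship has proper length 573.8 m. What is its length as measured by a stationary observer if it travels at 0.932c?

Proper length L₀ = 573.8 m
γ = 1/√(1 - 0.932²) = 2.759
L = L₀/γ = 573.8/2.759 = 208.0 m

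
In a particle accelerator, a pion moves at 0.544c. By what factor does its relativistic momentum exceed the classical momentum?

p_rel = γmv, p_class = mv
Ratio = γ = 1/√(1 - 0.544²)
= 1/√(0.704064) = 1.192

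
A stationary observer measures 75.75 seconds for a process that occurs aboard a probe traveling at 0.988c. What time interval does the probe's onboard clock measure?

Dilated time Δt = 75.75 seconds
γ = 1/√(1 - 0.988²) = 6.474
Δt₀ = Δt/γ = 75.75/6.474 = 11.70 seconds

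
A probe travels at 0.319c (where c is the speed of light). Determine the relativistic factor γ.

v/c = 0.319, so (v/c)² = 0.101761
1 - (v/c)² = 0.898239
γ = 1/√(0.898239) = 1.055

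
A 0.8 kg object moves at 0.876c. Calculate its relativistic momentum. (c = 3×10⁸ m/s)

γ = 1/√(1 - 0.876²) = 2.0734
v = 0.876 × 3×10⁸ = 2.628×10⁸ m/s
p = γmv = 2.0734 × 0.8 × 2.628×10⁸ = 4.359×10⁸ kg·m/s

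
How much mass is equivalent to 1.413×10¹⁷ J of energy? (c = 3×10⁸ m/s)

From E = mc², we get m = E/c²
c² = (3×10⁸)² = 9×10¹⁶ m²/s²
m = 1.413×10¹⁷ / 9×10¹⁶ = 1.570 kg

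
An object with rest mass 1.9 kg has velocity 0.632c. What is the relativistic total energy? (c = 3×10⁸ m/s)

γ = 1/√(1 - 0.632²) = 1.2904
mc² = 1.9 × (3×10⁸)² = 1.710×10¹⁷ J
E = γmc² = 1.2904 × 1.710×10¹⁷ = 2.207×10¹⁷ J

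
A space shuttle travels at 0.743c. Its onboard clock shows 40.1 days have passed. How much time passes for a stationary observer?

Proper time Δt₀ = 40.1 days
γ = 1/√(1 - 0.743²) = 1.494
Δt = γΔt₀ = 1.494 × 40.1 = 59.91 days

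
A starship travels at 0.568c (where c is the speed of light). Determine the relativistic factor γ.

v/c = 0.568, so (v/c)² = 0.322624
1 - (v/c)² = 0.677376
γ = 1/√(0.677376) = 1.215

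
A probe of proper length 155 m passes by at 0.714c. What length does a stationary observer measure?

Proper length L₀ = 155 m
γ = 1/√(1 - 0.714²) = 1.428
L = L₀/γ = 155/1.428 = 108.5 m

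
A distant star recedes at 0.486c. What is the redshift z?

β = 0.486
(1+β)/(1-β) = 1.486/0.514 = 2.891
√(2.891) = 1.7003
z = 1.7003 - 1 = 0.7003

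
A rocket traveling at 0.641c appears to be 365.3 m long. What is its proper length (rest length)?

Contracted length L = 365.3 m
γ = 1/√(1 - 0.641²) = 1.3029
L₀ = γL = 1.3029 × 365.3 = 475.9 m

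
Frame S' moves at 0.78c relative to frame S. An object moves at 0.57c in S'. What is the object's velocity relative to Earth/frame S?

u = (u' + v)/(1 + u'v/c²)
Numerator: 0.57 + 0.78 = 1.35
Denominator: 1 + 0.4446 = 1.4446
u = 1.35/1.4446 = 0.9345c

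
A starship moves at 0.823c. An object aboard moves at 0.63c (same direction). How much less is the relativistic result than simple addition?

Classical: u' + v = 0.63 + 0.823 = 1.453c
Relativistic: u = (0.63 + 0.823)/(1 + 0.51849) = 1.453/1.51849 = 0.9569c
Difference: 1.453 - 0.9569 = 0.4961c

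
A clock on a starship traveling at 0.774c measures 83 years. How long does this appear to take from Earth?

Proper time Δt₀ = 83 years
γ = 1/√(1 - 0.774²) = 1.579
Δt = γΔt₀ = 1.579 × 83 = 131.1 years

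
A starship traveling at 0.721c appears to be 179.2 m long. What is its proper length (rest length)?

Contracted length L = 179.2 m
γ = 1/√(1 - 0.721²) = 1.443
L₀ = γL = 1.443 × 179.2 = 258.6 m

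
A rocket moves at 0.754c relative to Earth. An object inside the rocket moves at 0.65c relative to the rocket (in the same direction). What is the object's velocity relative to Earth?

u = (u' + v)/(1 + u'v/c²)
Numerator: 0.65 + 0.754 = 1.404
Denominator: 1 + 0.4901 = 1.4901
u = 1.404/1.4901 = 0.9422c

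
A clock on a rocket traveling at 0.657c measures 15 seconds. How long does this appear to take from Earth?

Proper time Δt₀ = 15 seconds
γ = 1/√(1 - 0.657²) = 1.3265
Δt = γΔt₀ = 1.3265 × 15 = 19.90 seconds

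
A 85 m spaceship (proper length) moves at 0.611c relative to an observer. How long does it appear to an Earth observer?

Proper length L₀ = 85 m
γ = 1/√(1 - 0.611²) = 1.2632
L = L₀/γ = 85/1.2632 = 67.29 m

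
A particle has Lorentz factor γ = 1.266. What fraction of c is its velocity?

From γ = 1/√(1 - v²/c²):
1/γ² = 1/1.266² = 0.62393
v²/c² = 1 - 0.62393 = 0.37607
v/c = √(0.37607) = 0.6132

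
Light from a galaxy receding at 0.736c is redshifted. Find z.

β = 0.736
(1+β)/(1-β) = 1.736/0.264 = 6.576
√(6.576) = 2.564
z = 2.564 - 1 = 1.564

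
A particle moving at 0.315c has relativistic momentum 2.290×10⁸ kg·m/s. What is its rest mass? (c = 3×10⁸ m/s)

γ = 1/√(1 - 0.315²) = 1.0536
v = 0.315 × 3×10⁸ = 9.450×10⁷ m/s
m = p/(γv) = 2.290×10⁸/(1.0536 × 9.450×10⁷) = 2.300 kg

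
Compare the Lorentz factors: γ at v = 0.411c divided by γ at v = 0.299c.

γ₁ = 1/√(1 - 0.411²) = 1.097
γ₂ = 1/√(1 - 0.299²) = 1.048
γ₁/γ₂ = 1.097/1.048 = 1.047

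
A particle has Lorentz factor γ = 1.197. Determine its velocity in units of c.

From γ = 1/√(1 - v²/c²):
1/γ² = 1/1.197² = 0.6979
v²/c² = 1 - 0.6979 = 0.3021
v/c = √(0.3021) = 0.5496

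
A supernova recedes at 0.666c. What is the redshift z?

β = 0.666
(1+β)/(1-β) = 1.666/0.334 = 4.988
√(4.988) = 2.233
z = 2.233 - 1 = 1.233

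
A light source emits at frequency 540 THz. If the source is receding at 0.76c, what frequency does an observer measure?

β = v/c = 0.76
(1-β)/(1+β) = 0.24/1.76 = 0.1364
Doppler factor = √(0.1364) = 0.3693
f_obs = 540 × 0.3693 = 199.4 THz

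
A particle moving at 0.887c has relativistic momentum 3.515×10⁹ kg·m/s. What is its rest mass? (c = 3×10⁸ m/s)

γ = 1/√(1 - 0.887²) = 2.1656
v = 0.887 × 3×10⁸ = 2.661×10⁸ m/s
m = p/(γv) = 3.515×10⁹/(2.1656 × 2.661×10⁸) = 6.100 kg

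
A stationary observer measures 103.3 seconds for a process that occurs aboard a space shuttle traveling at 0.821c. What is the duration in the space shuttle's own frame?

Dilated time Δt = 103.3 seconds
γ = 1/√(1 - 0.821²) = 1.7515
Δt₀ = Δt/γ = 103.3/1.7515 = 58.98 seconds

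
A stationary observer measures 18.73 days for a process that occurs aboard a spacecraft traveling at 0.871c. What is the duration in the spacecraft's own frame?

Dilated time Δt = 18.73 days
γ = 1/√(1 - 0.871²) = 2.0355
Δt₀ = Δt/γ = 18.73/2.0355 = 9.202 days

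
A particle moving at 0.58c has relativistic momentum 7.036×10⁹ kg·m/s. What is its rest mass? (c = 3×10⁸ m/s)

γ = 1/√(1 - 0.58²) = 1.2276
v = 0.58 × 3×10⁸ = 1.740×10⁸ m/s
m = p/(γv) = 7.036×10⁹/(1.2276 × 1.740×10⁸) = 32.94 kg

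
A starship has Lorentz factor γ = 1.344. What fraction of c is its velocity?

From γ = 1/√(1 - v²/c²):
1/γ² = 1/1.344² = 0.5536
v²/c² = 1 - 0.5536 = 0.4464
v/c = √(0.4464) = 0.6681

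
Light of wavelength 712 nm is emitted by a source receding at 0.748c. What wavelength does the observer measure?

β = 0.748
Wavelength Doppler factor = √(1.748/0.252) = √(6.937) = 2.634
λ_obs = 712 × 2.634 = 1875 nm (redshift)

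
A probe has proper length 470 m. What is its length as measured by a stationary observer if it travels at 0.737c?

Proper length L₀ = 470 m
γ = 1/√(1 - 0.737²) = 1.4795
L = L₀/γ = 470/1.4795 = 317.7 m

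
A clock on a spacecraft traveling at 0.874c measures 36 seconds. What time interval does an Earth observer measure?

Proper time Δt₀ = 36 seconds
γ = 1/√(1 - 0.874²) = 2.058
Δt = γΔt₀ = 2.058 × 36 = 74.09 seconds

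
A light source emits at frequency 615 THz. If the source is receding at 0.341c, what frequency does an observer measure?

β = v/c = 0.341
(1-β)/(1+β) = 0.659/1.341 = 0.4914
Doppler factor = √(0.4914) = 0.7010
f_obs = 615 × 0.7010 = 431.1 THz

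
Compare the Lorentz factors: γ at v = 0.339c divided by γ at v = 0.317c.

γ₁ = 1/√(1 - 0.339²) = 1.0629
γ₂ = 1/√(1 - 0.317²) = 1.0544
γ₁/γ₂ = 1.0629/1.0544 = 1.008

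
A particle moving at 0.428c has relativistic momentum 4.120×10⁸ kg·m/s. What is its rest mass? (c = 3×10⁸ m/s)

γ = 1/√(1 - 0.428²) = 1.1065
v = 0.428 × 3×10⁸ = 1.284×10⁸ m/s
m = p/(γv) = 4.120×10⁸/(1.1065 × 1.284×10⁸) = 2.900 kg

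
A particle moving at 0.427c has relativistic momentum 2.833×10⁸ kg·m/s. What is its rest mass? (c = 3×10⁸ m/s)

γ = 1/√(1 - 0.427²) = 1.106
v = 0.427 × 3×10⁸ = 1.281×10⁸ m/s
m = p/(γv) = 2.833×10⁸/(1.106 × 1.281×10⁸) = 2.000 kg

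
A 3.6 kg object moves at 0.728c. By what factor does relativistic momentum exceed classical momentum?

p_rel = γmv, p_class = mv
Ratio = γ = 1/√(1 - 0.728²) = 1.459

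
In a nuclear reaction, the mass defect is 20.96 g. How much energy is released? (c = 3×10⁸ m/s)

Convert mass defect: Δm = 20.96 g = 0.02096 kg
E = Δm·c² = 0.02096 × (3×10⁸)²
= 0.02096 × 9×10¹⁶ = 1.886×10¹⁵ J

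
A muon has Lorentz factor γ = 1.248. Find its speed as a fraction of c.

From γ = 1/√(1 - v²/c²):
1/γ² = 1/1.248² = 0.64205
v²/c² = 1 - 0.64205 = 0.35795
v/c = √(0.35795) = 0.5983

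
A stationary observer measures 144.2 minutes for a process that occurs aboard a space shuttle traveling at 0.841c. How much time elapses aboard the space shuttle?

Dilated time Δt = 144.2 minutes
γ = 1/√(1 - 0.841²) = 1.8483
Δt₀ = Δt/γ = 144.2/1.8483 = 78.02 minutes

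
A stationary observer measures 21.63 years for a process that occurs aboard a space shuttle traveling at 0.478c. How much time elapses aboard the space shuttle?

Dilated time Δt = 21.63 years
γ = 1/√(1 - 0.478²) = 1.1385
Δt₀ = Δt/γ = 21.63/1.1385 = 19.00 years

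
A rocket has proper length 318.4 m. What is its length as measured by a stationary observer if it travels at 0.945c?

Proper length L₀ = 318.4 m
γ = 1/√(1 - 0.945²) = 3.0574
L = L₀/γ = 318.4/3.0574 = 104.1 m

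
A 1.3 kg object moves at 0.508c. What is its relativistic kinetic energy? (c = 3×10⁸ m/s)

γ = 1/√(1 - 0.508²) = 1.16096
γ - 1 = 0.16096
KE = (γ-1)mc² = 0.16096 × 1.3 × (3×10⁸)² = 1.883×10¹⁶ J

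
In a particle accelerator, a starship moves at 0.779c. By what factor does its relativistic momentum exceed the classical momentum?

p_rel = γmv, p_class = mv
Ratio = γ = 1/√(1 - 0.779²)
= 1/√(0.393159) = 1.595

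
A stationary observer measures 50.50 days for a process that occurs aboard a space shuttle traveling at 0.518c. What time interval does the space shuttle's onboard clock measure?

Dilated time Δt = 50.50 days
γ = 1/√(1 - 0.518²) = 1.169
Δt₀ = Δt/γ = 50.50/1.169 = 43.20 days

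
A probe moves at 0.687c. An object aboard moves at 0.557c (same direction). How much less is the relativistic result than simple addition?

Classical: u' + v = 0.557 + 0.687 = 1.244c
Relativistic: u = (0.557 + 0.687)/(1 + 0.382659) = 1.244/1.382659 = 0.8997c
Difference: 1.244 - 0.8997 = 0.3443c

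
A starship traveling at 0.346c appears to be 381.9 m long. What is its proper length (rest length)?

Contracted length L = 381.9 m
γ = 1/√(1 - 0.346²) = 1.0658
L₀ = γL = 1.0658 × 381.9 = 407.0 m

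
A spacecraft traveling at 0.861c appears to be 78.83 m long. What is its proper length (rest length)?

Contracted length L = 78.83 m
γ = 1/√(1 - 0.861²) = 1.966
L₀ = γL = 1.966 × 78.83 = 155.0 m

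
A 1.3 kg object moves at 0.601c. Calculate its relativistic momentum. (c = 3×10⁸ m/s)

γ = 1/√(1 - 0.601²) = 1.2512
v = 0.601 × 3×10⁸ = 1.803×10⁸ m/s
p = γmv = 1.2512 × 1.3 × 1.803×10⁸ = 2.933×10⁸ kg·m/s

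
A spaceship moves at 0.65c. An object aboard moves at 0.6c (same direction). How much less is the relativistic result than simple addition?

Classical: u' + v = 0.6 + 0.65 = 1.25c
Relativistic: u = (0.6 + 0.65)/(1 + 0.39) = 1.25/1.39 = 0.8993c
Difference: 1.25 - 0.8993 = 0.3507c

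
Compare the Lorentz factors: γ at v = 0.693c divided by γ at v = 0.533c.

γ₁ = 1/√(1 - 0.693²) = 1.3871
γ₂ = 1/√(1 - 0.533²) = 1.1819
γ₁/γ₂ = 1.3871/1.1819 = 1.174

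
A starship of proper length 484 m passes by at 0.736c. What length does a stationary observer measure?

Proper length L₀ = 484 m
γ = 1/√(1 - 0.736²) = 1.477
L = L₀/γ = 484/1.477 = 327.7 m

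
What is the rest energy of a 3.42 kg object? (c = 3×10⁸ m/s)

c² = (3×10⁸)² = 9.000×10¹⁶ m²/s²
E₀ = mc² = 3.42 × 9.000×10¹⁶ = 3.078×10¹⁷ J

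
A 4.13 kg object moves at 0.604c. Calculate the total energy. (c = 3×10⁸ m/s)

γ = 1/√(1 - 0.604²) = 1.2547
mc² = 4.13 × (3×10⁸)² = 3.717×10¹⁷ J
E = γmc² = 1.2547 × 3.717×10¹⁷ = 4.664×10¹⁷ J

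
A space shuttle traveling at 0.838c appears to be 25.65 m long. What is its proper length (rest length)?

Contracted length L = 25.65 m
γ = 1/√(1 - 0.838²) = 1.8326
L₀ = γL = 1.8326 × 25.65 = 47.01 m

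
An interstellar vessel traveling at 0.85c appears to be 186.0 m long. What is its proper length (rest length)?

Contracted length L = 186.0 m
γ = 1/√(1 - 0.85²) = 1.8983
L₀ = γL = 1.8983 × 186.0 = 353.1 m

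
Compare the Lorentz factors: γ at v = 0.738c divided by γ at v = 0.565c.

γ₁ = 1/√(1 - 0.738²) = 1.482
γ₂ = 1/√(1 - 0.565²) = 1.212
γ₁/γ₂ = 1.482/1.212 = 1.223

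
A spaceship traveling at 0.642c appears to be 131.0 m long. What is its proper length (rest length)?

Contracted length L = 131.0 m
γ = 1/√(1 - 0.642²) = 1.3043
L₀ = γL = 1.3043 × 131.0 = 170.9 m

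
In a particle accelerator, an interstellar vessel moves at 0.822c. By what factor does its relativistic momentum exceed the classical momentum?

p_rel = γmv, p_class = mv
Ratio = γ = 1/√(1 - 0.822²)
= 1/√(0.324316) = 1.756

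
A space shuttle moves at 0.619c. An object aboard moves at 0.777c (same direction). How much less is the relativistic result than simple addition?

Classical: u' + v = 0.777 + 0.619 = 1.396c
Relativistic: u = (0.777 + 0.619)/(1 + 0.480963) = 1.396/1.480963 = 0.9426c
Difference: 1.396 - 0.9426 = 0.4534c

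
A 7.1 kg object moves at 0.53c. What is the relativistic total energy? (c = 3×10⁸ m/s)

γ = 1/√(1 - 0.53²) = 1.1792
mc² = 7.1 × (3×10⁸)² = 6.390×10¹⁷ J
E = γmc² = 1.1792 × 6.390×10¹⁷ = 7.535×10¹⁷ J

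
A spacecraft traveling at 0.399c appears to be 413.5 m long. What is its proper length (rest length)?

Contracted length L = 413.5 m
γ = 1/√(1 - 0.399²) = 1.0906
L₀ = γL = 1.0906 × 413.5 = 451.0 m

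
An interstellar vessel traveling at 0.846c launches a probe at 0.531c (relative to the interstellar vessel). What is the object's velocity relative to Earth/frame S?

u = (u' + v)/(1 + u'v/c²)
Numerator: 0.531 + 0.846 = 1.377
Denominator: 1 + 0.449226 = 1.449226
u = 1.377/1.449226 = 0.9502c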